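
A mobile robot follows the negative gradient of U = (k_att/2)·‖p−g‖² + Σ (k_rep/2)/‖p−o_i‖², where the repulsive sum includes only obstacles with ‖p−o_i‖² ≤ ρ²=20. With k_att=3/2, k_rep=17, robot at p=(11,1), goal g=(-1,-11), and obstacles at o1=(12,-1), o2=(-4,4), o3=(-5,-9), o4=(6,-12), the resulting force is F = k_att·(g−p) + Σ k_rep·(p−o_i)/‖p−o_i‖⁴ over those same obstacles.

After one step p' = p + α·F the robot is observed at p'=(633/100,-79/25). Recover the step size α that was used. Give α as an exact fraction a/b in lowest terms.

α = 1/4

F_att = 3/2·(g−p) = 3/2·(-12,-12) = (-18.0000,-18.0000)
o1: d²=5 ≤ ρ²=20; F_rep = 17·(-1,2)/5² = (-0.6800,1.3600)
o2: d²=234 > ρ²=20 → inactive
o3: d²=356 > ρ²=20 → inactive
o4: d²=194 > ρ²=20 → inactive
F = F_att + ΣF_rep = (-18.6800,-16.6400)
Δp = p'−p = (-4.6700,-4.1600); α = Δx/Fx = (-467/100) / (-467/25) = 1/4
check: Δy/Fy = (-104/25) / (-416/25) = 1/4 ✓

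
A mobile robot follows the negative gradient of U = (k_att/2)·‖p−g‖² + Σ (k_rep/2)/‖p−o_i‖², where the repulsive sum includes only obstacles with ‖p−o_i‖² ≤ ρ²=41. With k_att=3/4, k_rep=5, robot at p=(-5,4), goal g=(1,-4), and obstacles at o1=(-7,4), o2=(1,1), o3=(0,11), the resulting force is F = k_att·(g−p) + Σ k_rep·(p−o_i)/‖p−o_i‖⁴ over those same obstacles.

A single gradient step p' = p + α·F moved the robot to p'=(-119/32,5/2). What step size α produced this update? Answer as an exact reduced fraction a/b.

α = 1/4

F_att = 3/4·(g−p) = 3/4·(6,-8) = (4.5000,-6.0000)
o1: d²=4 ≤ ρ²=41; F_rep = 5·(2,0)/4² = (0.6250,0.0000)
o2: d²=45 > ρ²=41 → inactive
o3: d²=74 > ρ²=41 → inactive
F = F_att + ΣF_rep = (5.1250,-6.0000)
Δp = p'−p = (1.2812,-1.5000); α = Δx/Fx = (41/32) / (41/8) = 1/4
check: Δy/Fy = (-3/2) / (-6) = 1/4 ✓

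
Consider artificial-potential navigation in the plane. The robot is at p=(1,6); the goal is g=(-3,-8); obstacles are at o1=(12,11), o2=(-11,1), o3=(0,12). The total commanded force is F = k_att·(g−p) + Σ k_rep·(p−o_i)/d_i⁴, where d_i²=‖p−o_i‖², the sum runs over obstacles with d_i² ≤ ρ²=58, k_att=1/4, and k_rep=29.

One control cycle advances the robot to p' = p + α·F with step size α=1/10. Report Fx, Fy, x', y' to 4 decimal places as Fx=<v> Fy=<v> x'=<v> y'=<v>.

F_att = 1/4·(g−p) = 1/4·(-4,-14) = (-1.0000,-3.5000)
o1: d²=146 > ρ²=58 → inactive
o2: d²=169 > ρ²=58 → inactive
o3: d²=37 ≤ ρ²=58; F_rep = 29·(1,-6)/37² = (0.0212,-0.1271)
F = F_att + ΣF_rep = (-0.9788,-3.6271)
p' = p + 1/10·F = (0.9021,5.6373)

Fx=-0.9788 Fy=-3.6271 x'=0.9021 y'=5.6373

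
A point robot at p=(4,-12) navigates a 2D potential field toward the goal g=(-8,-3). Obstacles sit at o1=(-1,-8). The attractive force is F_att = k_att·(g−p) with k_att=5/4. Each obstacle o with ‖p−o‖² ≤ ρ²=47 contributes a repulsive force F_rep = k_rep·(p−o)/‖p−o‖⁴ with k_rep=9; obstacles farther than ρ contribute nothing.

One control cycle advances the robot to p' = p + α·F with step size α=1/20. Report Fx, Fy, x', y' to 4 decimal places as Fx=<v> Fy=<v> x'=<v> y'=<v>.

F_att = 5/4·(g−p) = 5/4·(-12,9) = (-15.0000,11.2500)
o1: d²=41 ≤ ρ²=47; F_rep = 9·(5,-4)/41² = (0.0268,-0.0214)
F = F_att + ΣF_rep = (-14.9732,11.2286)
p' = p + 1/20·F = (3.2513,-11.4386)

Fx=-14.9732 Fy=11.2286 x'=3.2513 y'=-11.4386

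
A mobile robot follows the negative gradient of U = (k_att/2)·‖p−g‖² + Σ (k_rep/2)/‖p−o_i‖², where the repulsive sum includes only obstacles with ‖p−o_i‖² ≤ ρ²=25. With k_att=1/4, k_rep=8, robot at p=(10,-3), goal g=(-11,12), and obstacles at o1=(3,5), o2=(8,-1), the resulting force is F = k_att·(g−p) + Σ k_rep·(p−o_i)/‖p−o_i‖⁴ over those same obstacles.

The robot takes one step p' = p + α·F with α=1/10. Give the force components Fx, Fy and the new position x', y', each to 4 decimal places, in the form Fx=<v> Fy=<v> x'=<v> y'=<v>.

Fx=-5.0000 Fy=3.5000 x'=9.5000 y'=-2.6500

F_att = 1/4·(g−p) = 1/4·(-21,15) = (-5.2500,3.7500)
o1: d²=113 > ρ²=25 → inactive
o2: d²=8 ≤ ρ²=25; F_rep = 8·(2,-2)/8² = (0.2500,-0.2500)
F = F_att + ΣF_rep = (-5.0000,3.5000)
p' = p + 1/10·F = (9.5000,-2.6500)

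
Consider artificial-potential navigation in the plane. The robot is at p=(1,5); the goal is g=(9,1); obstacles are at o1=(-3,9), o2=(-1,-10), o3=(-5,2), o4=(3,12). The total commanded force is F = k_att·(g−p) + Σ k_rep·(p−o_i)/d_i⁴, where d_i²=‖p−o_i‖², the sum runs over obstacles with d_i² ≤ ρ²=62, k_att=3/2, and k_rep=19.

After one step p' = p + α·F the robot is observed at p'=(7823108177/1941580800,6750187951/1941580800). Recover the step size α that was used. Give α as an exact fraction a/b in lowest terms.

α = 1/4

F_att = 3/2·(g−p) = 3/2·(8,-4) = (12.0000,-6.0000)
o1: d²=32 ≤ ρ²=62; F_rep = 19·(4,-4)/32² = (0.0742,-0.0742)
o2: d²=229 > ρ²=62 → inactive
o3: d²=45 ≤ ρ²=62; F_rep = 19·(6,3)/45² = (0.0563,0.0281)
o4: d²=53 ≤ ρ²=62; F_rep = 19·(-2,-7)/53² = (-0.0135,-0.0473)
F = F_att + ΣF_rep = (12.1170,-6.0934)
Δp = p'−p = (3.0292,-1.5234); α = Δx/Fx = (5881527377/1941580800) / (5881527377/485395200) = 1/4
check: Δy/Fy = (-2957716049/1941580800) / (-2957716049/485395200) = 1/4 ✓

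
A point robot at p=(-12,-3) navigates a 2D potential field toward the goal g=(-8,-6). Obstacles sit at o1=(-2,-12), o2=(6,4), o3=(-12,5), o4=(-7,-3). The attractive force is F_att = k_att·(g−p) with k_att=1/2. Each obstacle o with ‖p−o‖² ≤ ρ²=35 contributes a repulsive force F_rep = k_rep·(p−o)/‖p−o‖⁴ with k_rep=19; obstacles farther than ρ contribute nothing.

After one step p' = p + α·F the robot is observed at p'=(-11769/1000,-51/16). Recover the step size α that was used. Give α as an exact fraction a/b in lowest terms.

α = 1/8

F_att = 1/2·(g−p) = 1/2·(4,-3) = (2.0000,-1.5000)
o1: d²=181 > ρ²=35 → inactive
o2: d²=373 > ρ²=35 → inactive
o3: d²=64 > ρ²=35 → inactive
o4: d²=25 ≤ ρ²=35; F_rep = 19·(-5,0)/25² = (-0.1520,0.0000)
F = F_att + ΣF_rep = (1.8480,-1.5000)
Δp = p'−p = (0.2310,-0.1875); α = Δx/Fx = (231/1000) / (231/125) = 1/8
check: Δy/Fy = (-3/16) / (-3/2) = 1/8 ✓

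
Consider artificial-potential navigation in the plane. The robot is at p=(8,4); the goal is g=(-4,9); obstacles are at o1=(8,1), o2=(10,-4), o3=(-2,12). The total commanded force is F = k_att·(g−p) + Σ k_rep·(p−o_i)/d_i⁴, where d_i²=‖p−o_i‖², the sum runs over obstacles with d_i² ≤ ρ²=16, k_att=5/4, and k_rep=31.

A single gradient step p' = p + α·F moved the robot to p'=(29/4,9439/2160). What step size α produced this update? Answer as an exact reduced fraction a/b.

α = 1/20

F_att = 5/4·(g−p) = 5/4·(-12,5) = (-15.0000,6.2500)
o1: d²=9 ≤ ρ²=16; F_rep = 31·(0,3)/9² = (0.0000,1.1481)
o2: d²=68 > ρ²=16 → inactive
o3: d²=164 > ρ²=16 → inactive
F = F_att + ΣF_rep = (-15.0000,7.3981)
Δp = p'−p = (-0.7500,0.3699); α = Δx/Fx = (-3/4) / (-15) = 1/20
check: Δy/Fy = (799/2160) / (799/108) = 1/20 ✓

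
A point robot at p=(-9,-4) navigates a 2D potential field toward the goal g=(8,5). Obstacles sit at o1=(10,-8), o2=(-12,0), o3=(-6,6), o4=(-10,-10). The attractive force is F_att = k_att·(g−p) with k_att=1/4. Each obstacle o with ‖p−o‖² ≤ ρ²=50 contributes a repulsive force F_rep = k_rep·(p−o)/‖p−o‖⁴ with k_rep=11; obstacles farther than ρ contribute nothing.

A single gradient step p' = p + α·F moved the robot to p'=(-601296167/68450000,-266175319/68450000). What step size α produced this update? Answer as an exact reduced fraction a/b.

F_att = 1/4·(g−p) = 1/4·(17,9) = (4.2500,2.2500)
o1: d²=377 > ρ²=50 → inactive
o2: d²=25 ≤ ρ²=50; F_rep = 11·(3,-4)/25² = (0.0528,-0.0704)
o3: d²=109 > ρ²=50 → inactive
o4: d²=37 ≤ ρ²=50; F_rep = 11·(1,6)/37² = (0.0080,0.0482)
F = F_att + ΣF_rep = (4.3108,2.2278)
Δp = p'−p = (0.2155,0.1114); α = Δx/Fx = (14753833/68450000) / (14753833/3422500) = 1/20
check: Δy/Fy = (7624681/68450000) / (7624681/3422500) = 1/20 ✓

α = 1/20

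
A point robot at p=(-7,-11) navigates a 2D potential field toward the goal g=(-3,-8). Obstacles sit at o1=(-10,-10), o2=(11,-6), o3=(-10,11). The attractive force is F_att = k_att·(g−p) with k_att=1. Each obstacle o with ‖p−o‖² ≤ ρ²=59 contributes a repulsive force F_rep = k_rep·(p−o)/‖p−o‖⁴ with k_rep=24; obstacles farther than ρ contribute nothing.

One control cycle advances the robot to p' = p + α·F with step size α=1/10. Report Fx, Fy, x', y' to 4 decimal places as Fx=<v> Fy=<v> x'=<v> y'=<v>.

Fx=4.7200 Fy=2.7600 x'=-6.5280 y'=-10.7240

F_att = 1·(g−p) = 1·(4,3) = (4.0000,3.0000)
o1: d²=10 ≤ ρ²=59; F_rep = 24·(3,-1)/10² = (0.7200,-0.2400)
o2: d²=349 > ρ²=59 → inactive
o3: d²=493 > ρ²=59 → inactive
F = F_att + ΣF_rep = (4.7200,2.7600)
p' = p + 1/10·F = (-6.5280,-10.7240)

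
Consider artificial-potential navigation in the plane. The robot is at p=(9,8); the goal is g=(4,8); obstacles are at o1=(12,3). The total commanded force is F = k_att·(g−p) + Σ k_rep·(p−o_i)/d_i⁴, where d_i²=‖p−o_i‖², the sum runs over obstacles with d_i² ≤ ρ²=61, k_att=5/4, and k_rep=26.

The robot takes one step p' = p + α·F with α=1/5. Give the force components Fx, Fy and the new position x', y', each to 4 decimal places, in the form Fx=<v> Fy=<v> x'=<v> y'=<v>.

F_att = 5/4·(g−p) = 5/4·(-5,0) = (-6.2500,0.0000)
o1: d²=34 ≤ ρ²=61; F_rep = 26·(-3,5)/34² = (-0.0675,0.1125)
F = F_att + ΣF_rep = (-6.3175,0.1125)
p' = p + 1/5·F = (7.7365,8.0225)

Fx=-6.3175 Fy=0.1125 x'=7.7365 y'=8.0225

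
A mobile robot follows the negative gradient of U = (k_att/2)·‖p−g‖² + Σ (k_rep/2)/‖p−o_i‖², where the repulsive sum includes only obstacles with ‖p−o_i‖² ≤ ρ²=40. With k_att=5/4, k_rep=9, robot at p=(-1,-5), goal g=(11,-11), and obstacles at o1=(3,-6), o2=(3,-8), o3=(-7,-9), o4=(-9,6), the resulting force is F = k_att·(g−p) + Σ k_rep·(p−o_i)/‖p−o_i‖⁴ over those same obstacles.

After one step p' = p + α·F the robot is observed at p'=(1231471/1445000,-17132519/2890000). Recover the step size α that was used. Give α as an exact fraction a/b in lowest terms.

α = 1/8

F_att = 5/4·(g−p) = 5/4·(12,-6) = (15.0000,-7.5000)
o1: d²=17 ≤ ρ²=40; F_rep = 9·(-4,1)/17² = (-0.1246,0.0311)
o2: d²=25 ≤ ρ²=40; F_rep = 9·(-4,3)/25² = (-0.0576,0.0432)
o3: d²=52 > ρ²=40 → inactive
o4: d²=185 > ρ²=40 → inactive
F = F_att + ΣF_rep = (14.8178,-7.4257)
Δp = p'−p = (1.8522,-0.9282); α = Δx/Fx = (2676471/1445000) / (2676471/180625) = 1/8
check: Δy/Fy = (-2682519/2890000) / (-2682519/361250) = 1/8 ✓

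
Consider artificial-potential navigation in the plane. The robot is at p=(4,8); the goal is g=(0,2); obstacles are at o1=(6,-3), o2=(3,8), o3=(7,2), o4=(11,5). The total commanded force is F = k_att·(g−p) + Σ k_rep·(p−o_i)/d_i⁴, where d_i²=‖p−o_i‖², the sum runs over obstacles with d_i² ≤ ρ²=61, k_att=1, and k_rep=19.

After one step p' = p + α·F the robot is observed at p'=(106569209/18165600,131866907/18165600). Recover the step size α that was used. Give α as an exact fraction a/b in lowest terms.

α = 1/8

F_att = 1·(g−p) = 1·(-4,-6) = (-4.0000,-6.0000)
o1: d²=125 > ρ²=61 → inactive
o2: d²=1 ≤ ρ²=61; F_rep = 19·(1,0)/1² = (19.0000,0.0000)
o3: d²=45 ≤ ρ²=61; F_rep = 19·(-3,6)/45² = (-0.0281,0.0563)
o4: d²=58 ≤ ρ²=61; F_rep = 19·(-7,3)/58² = (-0.0395,0.0169)
F = F_att + ΣF_rep = (14.9323,-5.9268)
Δp = p'−p = (1.8665,-0.7408); α = Δx/Fx = (33906809/18165600) / (33906809/2270700) = 1/8
check: Δy/Fy = (-13457893/18165600) / (-13457893/2270700) = 1/8 ✓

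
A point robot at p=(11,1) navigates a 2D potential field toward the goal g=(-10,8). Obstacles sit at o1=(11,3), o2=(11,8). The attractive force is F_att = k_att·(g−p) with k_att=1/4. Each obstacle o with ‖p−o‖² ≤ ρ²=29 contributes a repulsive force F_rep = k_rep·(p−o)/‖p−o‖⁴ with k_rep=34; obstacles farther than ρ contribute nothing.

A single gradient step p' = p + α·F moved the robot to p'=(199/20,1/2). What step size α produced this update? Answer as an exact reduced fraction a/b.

F_att = 1/4·(g−p) = 1/4·(-21,7) = (-5.2500,1.7500)
o1: d²=4 ≤ ρ²=29; F_rep = 34·(0,-2)/4² = (0.0000,-4.2500)
o2: d²=49 > ρ²=29 → inactive
F = F_att + ΣF_rep = (-5.2500,-2.5000)
Δp = p'−p = (-1.0500,-0.5000); α = Δx/Fx = (-21/20) / (-21/4) = 1/5
check: Δy/Fy = (-1/2) / (-5/2) = 1/5 ✓

α = 1/5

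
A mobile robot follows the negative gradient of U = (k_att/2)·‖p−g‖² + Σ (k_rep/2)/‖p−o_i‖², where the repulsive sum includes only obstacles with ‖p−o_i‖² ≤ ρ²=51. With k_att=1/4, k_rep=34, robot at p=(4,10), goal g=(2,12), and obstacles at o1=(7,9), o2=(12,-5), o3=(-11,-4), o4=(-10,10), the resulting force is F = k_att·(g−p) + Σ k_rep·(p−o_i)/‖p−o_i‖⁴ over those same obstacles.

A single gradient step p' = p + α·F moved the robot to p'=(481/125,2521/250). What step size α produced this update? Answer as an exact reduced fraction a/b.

α = 1/10

F_att = 1/4·(g−p) = 1/4·(-2,2) = (-0.5000,0.5000)
o1: d²=10 ≤ ρ²=51; F_rep = 34·(-3,1)/10² = (-1.0200,0.3400)
o2: d²=289 > ρ²=51 → inactive
o3: d²=421 > ρ²=51 → inactive
o4: d²=196 > ρ²=51 → inactive
F = F_att + ΣF_rep = (-1.5200,0.8400)
Δp = p'−p = (-0.1520,0.0840); α = Δx/Fx = (-19/125) / (-38/25) = 1/10
check: Δy/Fy = (21/250) / (21/25) = 1/10 ✓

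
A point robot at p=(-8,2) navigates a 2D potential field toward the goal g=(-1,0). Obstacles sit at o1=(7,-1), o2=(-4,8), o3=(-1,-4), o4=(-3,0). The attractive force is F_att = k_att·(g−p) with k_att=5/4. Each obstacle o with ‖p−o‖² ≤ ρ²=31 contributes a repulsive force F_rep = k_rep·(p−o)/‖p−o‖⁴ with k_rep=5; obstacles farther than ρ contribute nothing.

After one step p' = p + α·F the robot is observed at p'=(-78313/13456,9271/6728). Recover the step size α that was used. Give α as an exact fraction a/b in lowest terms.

F_att = 5/4·(g−p) = 5/4·(7,-2) = (8.7500,-2.5000)
o1: d²=234 > ρ²=31 → inactive
o2: d²=52 > ρ²=31 → inactive
o3: d²=85 > ρ²=31 → inactive
o4: d²=29 ≤ ρ²=31; F_rep = 5·(-5,2)/29² = (-0.0297,0.0119)
F = F_att + ΣF_rep = (8.7203,-2.4881)
Δp = p'−p = (2.1801,-0.6220); α = Δx/Fx = (29335/13456) / (29335/3364) = 1/4
check: Δy/Fy = (-4185/6728) / (-4185/1682) = 1/4 ✓

α = 1/4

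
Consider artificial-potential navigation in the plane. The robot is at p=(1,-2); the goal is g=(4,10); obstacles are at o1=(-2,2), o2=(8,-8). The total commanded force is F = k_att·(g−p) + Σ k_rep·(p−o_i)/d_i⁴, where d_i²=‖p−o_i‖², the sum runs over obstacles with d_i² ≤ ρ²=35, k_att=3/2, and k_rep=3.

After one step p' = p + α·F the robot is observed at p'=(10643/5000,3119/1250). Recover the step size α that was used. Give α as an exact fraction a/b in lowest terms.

α = 1/4

F_att = 3/2·(g−p) = 3/2·(3,12) = (4.5000,18.0000)
o1: d²=25 ≤ ρ²=35; F_rep = 3·(3,-4)/25² = (0.0144,-0.0192)
o2: d²=85 > ρ²=35 → inactive
F = F_att + ΣF_rep = (4.5144,17.9808)
Δp = p'−p = (1.1286,4.4952); α = Δx/Fx = (5643/5000) / (5643/1250) = 1/4
check: Δy/Fy = (5619/1250) / (11238/625) = 1/4 ✓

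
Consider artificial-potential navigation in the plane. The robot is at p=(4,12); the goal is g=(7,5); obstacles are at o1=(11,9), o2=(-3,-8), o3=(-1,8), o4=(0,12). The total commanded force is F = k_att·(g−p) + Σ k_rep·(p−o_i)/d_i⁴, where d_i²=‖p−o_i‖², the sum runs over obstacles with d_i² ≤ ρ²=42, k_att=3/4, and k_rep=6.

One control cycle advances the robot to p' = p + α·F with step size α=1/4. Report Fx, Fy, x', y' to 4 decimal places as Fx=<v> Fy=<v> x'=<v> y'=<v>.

F_att = 3/4·(g−p) = 3/4·(3,-7) = (2.2500,-5.2500)
o1: d²=58 > ρ²=42 → inactive
o2: d²=449 > ρ²=42 → inactive
o3: d²=41 ≤ ρ²=42; F_rep = 6·(5,4)/41² = (0.0178,0.0143)
o4: d²=16 ≤ ρ²=42; F_rep = 6·(4,0)/16² = (0.0938,0.0000)
F = F_att + ΣF_rep = (2.3616,-5.2357)
p' = p + 1/4·F = (4.5904,10.6911)

Fx=2.3616 Fy=-5.2357 x'=4.5904 y'=10.6911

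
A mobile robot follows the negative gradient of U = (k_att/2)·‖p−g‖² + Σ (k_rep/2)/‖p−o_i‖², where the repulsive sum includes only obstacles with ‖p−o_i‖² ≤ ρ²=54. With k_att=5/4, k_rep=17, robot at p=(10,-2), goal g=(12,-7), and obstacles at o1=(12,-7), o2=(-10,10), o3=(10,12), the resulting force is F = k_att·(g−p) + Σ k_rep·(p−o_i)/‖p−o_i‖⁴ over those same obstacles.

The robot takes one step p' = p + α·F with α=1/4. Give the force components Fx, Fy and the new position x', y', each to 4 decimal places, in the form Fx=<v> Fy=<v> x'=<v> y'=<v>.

Fx=2.4596 Fy=-6.1489 x'=10.6149 y'=-3.5372

F_att = 5/4·(g−p) = 5/4·(2,-5) = (2.5000,-6.2500)
o1: d²=29 ≤ ρ²=54; F_rep = 17·(-2,5)/29² = (-0.0404,0.1011)
o2: d²=544 > ρ²=54 → inactive
o3: d²=196 > ρ²=54 → inactive
F = F_att + ΣF_rep = (2.4596,-6.1489)
p' = p + 1/4·F = (10.6149,-3.5372)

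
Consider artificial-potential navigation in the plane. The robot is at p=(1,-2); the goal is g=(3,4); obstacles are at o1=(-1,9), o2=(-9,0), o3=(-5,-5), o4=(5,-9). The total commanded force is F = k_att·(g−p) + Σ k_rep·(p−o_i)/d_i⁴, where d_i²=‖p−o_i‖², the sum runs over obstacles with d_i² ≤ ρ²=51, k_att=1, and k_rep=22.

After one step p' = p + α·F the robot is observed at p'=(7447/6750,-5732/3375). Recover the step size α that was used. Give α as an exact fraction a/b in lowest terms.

F_att = 1·(g−p) = 1·(2,6) = (2.0000,6.0000)
o1: d²=125 > ρ²=51 → inactive
o2: d²=104 > ρ²=51 → inactive
o3: d²=45 ≤ ρ²=51; F_rep = 22·(6,3)/45² = (0.0652,0.0326)
o4: d²=65 > ρ²=51 → inactive
F = F_att + ΣF_rep = (2.0652,6.0326)
Δp = p'−p = (0.1033,0.3016); α = Δx/Fx = (697/6750) / (1394/675) = 1/20
check: Δy/Fy = (1018/3375) / (4072/675) = 1/20 ✓

α = 1/20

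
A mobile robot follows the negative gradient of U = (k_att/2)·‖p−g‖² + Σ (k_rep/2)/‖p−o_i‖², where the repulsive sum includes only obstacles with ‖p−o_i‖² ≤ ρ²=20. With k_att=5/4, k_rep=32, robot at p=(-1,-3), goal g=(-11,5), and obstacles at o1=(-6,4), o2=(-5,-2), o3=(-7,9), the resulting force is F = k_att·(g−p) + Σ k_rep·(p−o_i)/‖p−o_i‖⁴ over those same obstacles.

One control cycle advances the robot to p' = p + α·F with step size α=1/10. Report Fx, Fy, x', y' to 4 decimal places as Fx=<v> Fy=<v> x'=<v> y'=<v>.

F_att = 5/4·(g−p) = 5/4·(-10,8) = (-12.5000,10.0000)
o1: d²=74 > ρ²=20 → inactive
o2: d²=17 ≤ ρ²=20; F_rep = 32·(4,-1)/17² = (0.4429,-0.1107)
o3: d²=180 > ρ²=20 → inactive
F = F_att + ΣF_rep = (-12.0571,9.8893)
p' = p + 1/10·F = (-2.2057,-2.0111)

Fx=-12.0571 Fy=9.8893 x'=-2.2057 y'=-2.0111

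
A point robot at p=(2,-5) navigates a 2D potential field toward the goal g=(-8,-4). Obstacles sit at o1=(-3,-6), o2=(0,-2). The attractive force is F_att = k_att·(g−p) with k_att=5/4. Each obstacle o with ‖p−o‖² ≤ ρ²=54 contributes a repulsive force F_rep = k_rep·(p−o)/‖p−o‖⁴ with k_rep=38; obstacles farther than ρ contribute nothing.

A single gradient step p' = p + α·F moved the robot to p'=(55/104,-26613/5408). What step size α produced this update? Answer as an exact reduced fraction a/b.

F_att = 5/4·(g−p) = 5/4·(-10,1) = (-12.5000,1.2500)
o1: d²=26 ≤ ρ²=54; F_rep = 38·(5,1)/26² = (0.2811,0.0562)
o2: d²=13 ≤ ρ²=54; F_rep = 38·(2,-3)/13² = (0.4497,-0.6746)
F = F_att + ΣF_rep = (-11.7692,0.6317)
Δp = p'−p = (-1.4712,0.0790); α = Δx/Fx = (-153/104) / (-153/13) = 1/8
check: Δy/Fy = (427/5408) / (427/676) = 1/8 ✓

α = 1/8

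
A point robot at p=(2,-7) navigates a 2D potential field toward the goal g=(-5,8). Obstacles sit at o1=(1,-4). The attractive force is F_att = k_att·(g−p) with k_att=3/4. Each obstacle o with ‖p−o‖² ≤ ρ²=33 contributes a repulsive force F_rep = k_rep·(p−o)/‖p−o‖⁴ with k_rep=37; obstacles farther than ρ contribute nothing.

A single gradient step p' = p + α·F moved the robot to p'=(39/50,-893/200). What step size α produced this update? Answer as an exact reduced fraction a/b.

F_att = 3/4·(g−p) = 3/4·(-7,15) = (-5.2500,11.2500)
o1: d²=10 ≤ ρ²=33; F_rep = 37·(1,-3)/10² = (0.3700,-1.1100)
F = F_att + ΣF_rep = (-4.8800,10.1400)
Δp = p'−p = (-1.2200,2.5350); α = Δx/Fx = (-61/50) / (-122/25) = 1/4
check: Δy/Fy = (507/200) / (507/50) = 1/4 ✓

α = 1/4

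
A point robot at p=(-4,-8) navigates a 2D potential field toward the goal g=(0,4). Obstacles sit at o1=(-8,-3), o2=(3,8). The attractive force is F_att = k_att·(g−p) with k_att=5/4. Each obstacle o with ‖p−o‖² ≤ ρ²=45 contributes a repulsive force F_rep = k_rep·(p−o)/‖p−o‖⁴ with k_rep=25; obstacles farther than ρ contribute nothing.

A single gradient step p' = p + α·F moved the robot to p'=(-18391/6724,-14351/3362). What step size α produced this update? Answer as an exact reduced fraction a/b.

α = 1/4

F_att = 5/4·(g−p) = 5/4·(4,12) = (5.0000,15.0000)
o1: d²=41 ≤ ρ²=45; F_rep = 25·(4,-5)/41² = (0.0595,-0.0744)
o2: d²=305 > ρ²=45 → inactive
F = F_att + ΣF_rep = (5.0595,14.9256)
Δp = p'−p = (1.2649,3.7314); α = Δx/Fx = (8505/6724) / (8505/1681) = 1/4
check: Δy/Fy = (12545/3362) / (25090/1681) = 1/4 ✓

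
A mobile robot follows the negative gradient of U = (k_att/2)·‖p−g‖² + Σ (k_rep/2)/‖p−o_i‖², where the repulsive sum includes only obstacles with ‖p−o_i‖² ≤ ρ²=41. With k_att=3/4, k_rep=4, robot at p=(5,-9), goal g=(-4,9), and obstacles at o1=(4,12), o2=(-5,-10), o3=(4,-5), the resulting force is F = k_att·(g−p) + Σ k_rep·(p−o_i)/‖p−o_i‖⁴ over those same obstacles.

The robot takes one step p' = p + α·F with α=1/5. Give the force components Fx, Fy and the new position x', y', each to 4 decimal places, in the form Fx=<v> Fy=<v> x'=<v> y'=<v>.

F_att = 3/4·(g−p) = 3/4·(-9,18) = (-6.7500,13.5000)
o1: d²=442 > ρ²=41 → inactive
o2: d²=101 > ρ²=41 → inactive
o3: d²=17 ≤ ρ²=41; F_rep = 4·(1,-4)/17² = (0.0138,-0.0554)
F = F_att + ΣF_rep = (-6.7362,13.4446)
p' = p + 1/5·F = (3.6528,-6.3111)

Fx=-6.7362 Fy=13.4446 x'=3.6528 y'=-6.3111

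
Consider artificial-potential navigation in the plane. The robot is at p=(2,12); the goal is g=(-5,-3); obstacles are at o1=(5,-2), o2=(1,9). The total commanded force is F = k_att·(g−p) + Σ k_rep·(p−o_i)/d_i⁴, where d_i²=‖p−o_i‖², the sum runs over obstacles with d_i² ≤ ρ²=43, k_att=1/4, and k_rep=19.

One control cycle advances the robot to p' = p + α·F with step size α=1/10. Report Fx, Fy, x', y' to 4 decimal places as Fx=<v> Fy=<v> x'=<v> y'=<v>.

Fx=-1.5600 Fy=-3.1800 x'=1.8440 y'=11.6820

F_att = 1/4·(g−p) = 1/4·(-7,-15) = (-1.7500,-3.7500)
o1: d²=205 > ρ²=43 → inactive
o2: d²=10 ≤ ρ²=43; F_rep = 19·(1,3)/10² = (0.1900,0.5700)
F = F_att + ΣF_rep = (-1.5600,-3.1800)
p' = p + 1/10·F = (1.8440,11.6820)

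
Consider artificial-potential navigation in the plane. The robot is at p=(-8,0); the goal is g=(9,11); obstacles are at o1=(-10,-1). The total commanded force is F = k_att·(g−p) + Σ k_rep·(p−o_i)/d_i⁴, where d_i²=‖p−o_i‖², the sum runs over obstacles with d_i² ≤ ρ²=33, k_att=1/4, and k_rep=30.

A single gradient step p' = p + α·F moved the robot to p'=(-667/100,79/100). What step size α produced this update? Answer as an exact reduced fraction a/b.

α = 1/5

F_att = 1/4·(g−p) = 1/4·(17,11) = (4.2500,2.7500)
o1: d²=5 ≤ ρ²=33; F_rep = 30·(2,1)/5² = (2.4000,1.2000)
F = F_att + ΣF_rep = (6.6500,3.9500)
Δp = p'−p = (1.3300,0.7900); α = Δx/Fx = (133/100) / (133/20) = 1/5
check: Δy/Fy = (79/100) / (79/20) = 1/5 ✓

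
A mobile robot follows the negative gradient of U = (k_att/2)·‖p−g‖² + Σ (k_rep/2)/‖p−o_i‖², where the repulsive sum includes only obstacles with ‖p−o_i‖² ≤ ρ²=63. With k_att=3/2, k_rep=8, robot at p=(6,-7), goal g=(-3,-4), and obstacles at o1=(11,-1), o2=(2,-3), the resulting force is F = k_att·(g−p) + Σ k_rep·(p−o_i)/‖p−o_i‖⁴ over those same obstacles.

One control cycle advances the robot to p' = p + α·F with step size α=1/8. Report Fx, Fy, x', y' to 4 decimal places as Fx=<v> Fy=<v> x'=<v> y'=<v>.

F_att = 3/2·(g−p) = 3/2·(-9,3) = (-13.5000,4.5000)
o1: d²=61 ≤ ρ²=63; F_rep = 8·(-5,-6)/61² = (-0.0107,-0.0129)
o2: d²=32 ≤ ρ²=63; F_rep = 8·(4,-4)/32² = (0.0312,-0.0312)
F = F_att + ΣF_rep = (-13.4795,4.4559)
p' = p + 1/8·F = (4.3151,-6.4430)

Fx=-13.4795 Fy=4.4559 x'=4.3151 y'=-6.4430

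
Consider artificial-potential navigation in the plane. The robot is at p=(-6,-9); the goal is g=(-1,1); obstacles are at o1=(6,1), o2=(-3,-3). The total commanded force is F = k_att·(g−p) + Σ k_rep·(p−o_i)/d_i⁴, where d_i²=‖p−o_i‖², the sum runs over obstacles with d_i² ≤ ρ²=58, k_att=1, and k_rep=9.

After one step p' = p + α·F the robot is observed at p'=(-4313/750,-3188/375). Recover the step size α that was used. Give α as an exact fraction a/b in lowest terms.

α = 1/20

F_att = 1·(g−p) = 1·(5,10) = (5.0000,10.0000)
o1: d²=244 > ρ²=58 → inactive
o2: d²=45 ≤ ρ²=58; F_rep = 9·(-3,-6)/45² = (-0.0133,-0.0267)
F = F_att + ΣF_rep = (4.9867,9.9733)
Δp = p'−p = (0.2493,0.4987); α = Δx/Fx = (187/750) / (374/75) = 1/20
check: Δy/Fy = (187/375) / (748/75) = 1/20 ✓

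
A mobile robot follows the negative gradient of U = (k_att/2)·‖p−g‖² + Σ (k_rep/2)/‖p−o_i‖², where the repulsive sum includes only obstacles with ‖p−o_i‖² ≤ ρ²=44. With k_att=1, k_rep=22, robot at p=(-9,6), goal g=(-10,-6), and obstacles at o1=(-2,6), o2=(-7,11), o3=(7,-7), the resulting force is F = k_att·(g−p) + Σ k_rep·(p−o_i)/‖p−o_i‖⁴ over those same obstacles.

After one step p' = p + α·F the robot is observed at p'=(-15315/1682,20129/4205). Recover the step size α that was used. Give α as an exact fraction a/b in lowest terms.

F_att = 1·(g−p) = 1·(-1,-12) = (-1.0000,-12.0000)
o1: d²=49 > ρ²=44 → inactive
o2: d²=29 ≤ ρ²=44; F_rep = 22·(-2,-5)/29² = (-0.0523,-0.1308)
o3: d²=425 > ρ²=44 → inactive
F = F_att + ΣF_rep = (-1.0523,-12.1308)
Δp = p'−p = (-0.1052,-1.2131); α = Δx/Fx = (-177/1682) / (-885/841) = 1/10
check: Δy/Fy = (-5101/4205) / (-10202/841) = 1/10 ✓

α = 1/10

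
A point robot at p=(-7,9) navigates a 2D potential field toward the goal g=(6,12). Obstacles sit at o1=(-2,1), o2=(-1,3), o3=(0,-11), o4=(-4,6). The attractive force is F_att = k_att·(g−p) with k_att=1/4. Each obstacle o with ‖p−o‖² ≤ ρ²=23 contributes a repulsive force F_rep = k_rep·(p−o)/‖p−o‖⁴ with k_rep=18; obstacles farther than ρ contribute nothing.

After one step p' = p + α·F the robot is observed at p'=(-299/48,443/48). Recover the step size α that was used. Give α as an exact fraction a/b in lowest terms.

F_att = 1/4·(g−p) = 1/4·(13,3) = (3.2500,0.7500)
o1: d²=89 > ρ²=23 → inactive
o2: d²=72 > ρ²=23 → inactive
o3: d²=449 > ρ²=23 → inactive
o4: d²=18 ≤ ρ²=23; F_rep = 18·(-3,3)/18² = (-0.1667,0.1667)
F = F_att + ΣF_rep = (3.0833,0.9167)
Δp = p'−p = (0.7708,0.2292); α = Δx/Fx = (37/48) / (37/12) = 1/4
check: Δy/Fy = (11/48) / (11/12) = 1/4 ✓

α = 1/4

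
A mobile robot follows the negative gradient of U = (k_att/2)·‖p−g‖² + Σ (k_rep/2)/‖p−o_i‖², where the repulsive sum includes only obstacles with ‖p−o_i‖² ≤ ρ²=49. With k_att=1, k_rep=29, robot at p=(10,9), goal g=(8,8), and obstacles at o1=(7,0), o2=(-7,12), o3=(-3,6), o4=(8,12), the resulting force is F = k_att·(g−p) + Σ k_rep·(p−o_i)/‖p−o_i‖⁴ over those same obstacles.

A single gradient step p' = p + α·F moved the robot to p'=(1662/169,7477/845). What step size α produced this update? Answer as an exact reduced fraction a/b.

α = 1/10

F_att = 1·(g−p) = 1·(-2,-1) = (-2.0000,-1.0000)
o1: d²=90 > ρ²=49 → inactive
o2: d²=298 > ρ²=49 → inactive
o3: d²=178 > ρ²=49 → inactive
o4: d²=13 ≤ ρ²=49; F_rep = 29·(2,-3)/13² = (0.3432,-0.5148)
F = F_att + ΣF_rep = (-1.6568,-1.5148)
Δp = p'−p = (-0.1657,-0.1515); α = Δx/Fx = (-28/169) / (-280/169) = 1/10
check: Δy/Fy = (-128/845) / (-256/169) = 1/10 ✓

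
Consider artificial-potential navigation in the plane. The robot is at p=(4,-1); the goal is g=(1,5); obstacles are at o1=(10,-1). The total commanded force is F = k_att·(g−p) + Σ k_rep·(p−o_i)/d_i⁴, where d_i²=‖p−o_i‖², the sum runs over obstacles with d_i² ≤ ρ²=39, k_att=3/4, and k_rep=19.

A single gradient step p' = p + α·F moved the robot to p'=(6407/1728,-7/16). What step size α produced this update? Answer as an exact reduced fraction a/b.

F_att = 3/4·(g−p) = 3/4·(-3,6) = (-2.2500,4.5000)
o1: d²=36 ≤ ρ²=39; F_rep = 19·(-6,0)/36² = (-0.0880,0.0000)
F = F_att + ΣF_rep = (-2.3380,4.5000)
Δp = p'−p = (-0.2922,0.5625); α = Δx/Fx = (-505/1728) / (-505/216) = 1/8
check: Δy/Fy = (9/16) / (9/2) = 1/8 ✓

α = 1/8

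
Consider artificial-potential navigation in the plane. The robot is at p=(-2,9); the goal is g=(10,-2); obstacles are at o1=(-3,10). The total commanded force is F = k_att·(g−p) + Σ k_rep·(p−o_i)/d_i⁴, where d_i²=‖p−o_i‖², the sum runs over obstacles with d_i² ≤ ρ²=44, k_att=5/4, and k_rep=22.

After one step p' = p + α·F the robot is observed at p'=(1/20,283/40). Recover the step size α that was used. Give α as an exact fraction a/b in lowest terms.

F_att = 5/4·(g−p) = 5/4·(12,-11) = (15.0000,-13.7500)
o1: d²=2 ≤ ρ²=44; F_rep = 22·(1,-1)/2² = (5.5000,-5.5000)
F = F_att + ΣF_rep = (20.5000,-19.2500)
Δp = p'−p = (2.0500,-1.9250); α = Δx/Fx = (41/20) / (41/2) = 1/10
check: Δy/Fy = (-77/40) / (-77/4) = 1/10 ✓

α = 1/10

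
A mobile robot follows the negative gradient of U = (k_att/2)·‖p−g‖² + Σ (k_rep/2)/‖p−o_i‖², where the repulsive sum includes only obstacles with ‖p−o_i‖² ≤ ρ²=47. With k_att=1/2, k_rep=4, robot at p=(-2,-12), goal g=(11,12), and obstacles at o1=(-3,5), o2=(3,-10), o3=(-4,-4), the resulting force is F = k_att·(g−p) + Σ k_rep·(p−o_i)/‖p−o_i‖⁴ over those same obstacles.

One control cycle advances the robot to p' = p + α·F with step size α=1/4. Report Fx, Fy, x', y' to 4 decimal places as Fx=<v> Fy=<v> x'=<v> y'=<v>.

F_att = 1/2·(g−p) = 1/2·(13,24) = (6.5000,12.0000)
o1: d²=290 > ρ²=47 → inactive
o2: d²=29 ≤ ρ²=47; F_rep = 4·(-5,-2)/29² = (-0.0238,-0.0095)
o3: d²=68 > ρ²=47 → inactive
F = F_att + ΣF_rep = (6.4762,11.9905)
p' = p + 1/4·F = (-0.3809,-9.0024)

Fx=6.4762 Fy=11.9905 x'=-0.3809 y'=-9.0024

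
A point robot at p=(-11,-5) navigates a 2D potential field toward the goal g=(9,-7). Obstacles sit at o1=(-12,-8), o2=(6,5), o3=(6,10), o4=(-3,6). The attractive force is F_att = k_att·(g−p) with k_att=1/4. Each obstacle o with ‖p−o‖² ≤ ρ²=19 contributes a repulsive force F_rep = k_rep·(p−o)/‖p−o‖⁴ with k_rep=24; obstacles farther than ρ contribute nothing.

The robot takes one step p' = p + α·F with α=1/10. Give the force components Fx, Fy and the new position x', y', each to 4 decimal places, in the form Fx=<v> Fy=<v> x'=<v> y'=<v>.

Fx=5.2400 Fy=0.2200 x'=-10.4760 y'=-4.9780

F_att = 1/4·(g−p) = 1/4·(20,-2) = (5.0000,-0.5000)
o1: d²=10 ≤ ρ²=19; F_rep = 24·(1,3)/10² = (0.2400,0.7200)
o2: d²=389 > ρ²=19 → inactive
o3: d²=514 > ρ²=19 → inactive
o4: d²=185 > ρ²=19 → inactive
F = F_att + ΣF_rep = (5.2400,0.2200)
p' = p + 1/10·F = (-10.4760,-4.9780)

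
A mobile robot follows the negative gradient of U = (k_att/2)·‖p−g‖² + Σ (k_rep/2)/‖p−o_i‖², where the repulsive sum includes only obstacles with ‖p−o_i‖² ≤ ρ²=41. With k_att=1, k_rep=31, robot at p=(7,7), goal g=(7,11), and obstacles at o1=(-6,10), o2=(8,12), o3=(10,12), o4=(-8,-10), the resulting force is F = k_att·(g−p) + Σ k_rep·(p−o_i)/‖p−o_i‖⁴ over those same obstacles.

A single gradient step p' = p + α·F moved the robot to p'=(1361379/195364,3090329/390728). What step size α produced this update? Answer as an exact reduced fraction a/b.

α = 1/4

F_att = 1·(g−p) = 1·(0,4) = (0.0000,4.0000)
o1: d²=178 > ρ²=41 → inactive
o2: d²=26 ≤ ρ²=41; F_rep = 31·(-1,-5)/26² = (-0.0459,-0.2293)
o3: d²=34 ≤ ρ²=41; F_rep = 31·(-3,-5)/34² = (-0.0804,-0.1341)
o4: d²=514 > ρ²=41 → inactive
F = F_att + ΣF_rep = (-0.1263,3.6366)
Δp = p'−p = (-0.0316,0.9092); α = Δx/Fx = (-6169/195364) / (-6169/48841) = 1/4
check: Δy/Fy = (355233/390728) / (355233/97682) = 1/4 ✓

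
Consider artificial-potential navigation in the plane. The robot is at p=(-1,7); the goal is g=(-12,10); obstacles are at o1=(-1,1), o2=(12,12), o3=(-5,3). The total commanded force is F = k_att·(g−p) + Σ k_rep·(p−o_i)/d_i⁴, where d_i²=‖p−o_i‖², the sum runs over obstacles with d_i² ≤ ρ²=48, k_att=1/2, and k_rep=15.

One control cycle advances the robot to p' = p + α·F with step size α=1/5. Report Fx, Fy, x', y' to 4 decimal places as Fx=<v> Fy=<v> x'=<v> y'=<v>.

Fx=-5.4414 Fy=1.6280 x'=-2.0883 y'=7.3256

F_att = 1/2·(g−p) = 1/2·(-11,3) = (-5.5000,1.5000)
o1: d²=36 ≤ ρ²=48; F_rep = 15·(0,6)/36² = (0.0000,0.0694)
o2: d²=194 > ρ²=48 → inactive
o3: d²=32 ≤ ρ²=48; F_rep = 15·(4,4)/32² = (0.0586,0.0586)
F = F_att + ΣF_rep = (-5.4414,1.6280)
p' = p + 1/5·F = (-2.0883,7.3256)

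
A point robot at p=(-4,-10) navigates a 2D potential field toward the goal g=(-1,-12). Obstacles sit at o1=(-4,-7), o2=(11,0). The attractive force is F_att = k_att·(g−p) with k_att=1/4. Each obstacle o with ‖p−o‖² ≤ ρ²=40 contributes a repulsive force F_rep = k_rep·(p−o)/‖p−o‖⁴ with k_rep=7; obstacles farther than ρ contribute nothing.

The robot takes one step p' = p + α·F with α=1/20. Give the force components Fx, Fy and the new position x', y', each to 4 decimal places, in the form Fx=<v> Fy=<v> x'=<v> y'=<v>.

F_att = 1/4·(g−p) = 1/4·(3,-2) = (0.7500,-0.5000)
o1: d²=9 ≤ ρ²=40; F_rep = 7·(0,-3)/9² = (0.0000,-0.2593)
o2: d²=325 > ρ²=40 → inactive
F = F_att + ΣF_rep = (0.7500,-0.7593)
p' = p + 1/20·F = (-3.9625,-10.0380)

Fx=0.7500 Fy=-0.7593 x'=-3.9625 y'=-10.0380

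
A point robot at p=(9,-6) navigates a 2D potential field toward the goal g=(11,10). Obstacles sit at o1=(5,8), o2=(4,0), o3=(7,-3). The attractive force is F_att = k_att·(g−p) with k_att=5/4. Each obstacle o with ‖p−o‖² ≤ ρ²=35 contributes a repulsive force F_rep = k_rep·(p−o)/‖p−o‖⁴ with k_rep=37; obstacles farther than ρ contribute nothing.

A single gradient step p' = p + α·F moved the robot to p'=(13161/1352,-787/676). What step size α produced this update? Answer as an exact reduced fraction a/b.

α = 1/4

F_att = 5/4·(g−p) = 5/4·(2,16) = (2.5000,20.0000)
o1: d²=212 > ρ²=35 → inactive
o2: d²=61 > ρ²=35 → inactive
o3: d²=13 ≤ ρ²=35; F_rep = 37·(2,-3)/13² = (0.4379,-0.6568)
F = F_att + ΣF_rep = (2.9379,19.3432)
Δp = p'−p = (0.7345,4.8358); α = Δx/Fx = (993/1352) / (993/338) = 1/4
check: Δy/Fy = (3269/676) / (3269/169) = 1/4 ✓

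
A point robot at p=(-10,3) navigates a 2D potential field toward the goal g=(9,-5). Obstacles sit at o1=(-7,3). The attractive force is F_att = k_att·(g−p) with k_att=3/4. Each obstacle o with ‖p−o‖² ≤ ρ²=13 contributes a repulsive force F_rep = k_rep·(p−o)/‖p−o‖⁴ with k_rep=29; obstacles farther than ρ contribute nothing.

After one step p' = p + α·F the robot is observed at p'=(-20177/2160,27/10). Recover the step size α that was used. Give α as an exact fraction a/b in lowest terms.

α = 1/20

F_att = 3/4·(g−p) = 3/4·(19,-8) = (14.2500,-6.0000)
o1: d²=9 ≤ ρ²=13; F_rep = 29·(-3,0)/9² = (-1.0741,0.0000)
F = F_att + ΣF_rep = (13.1759,-6.0000)
Δp = p'−p = (0.6588,-0.3000); α = Δx/Fx = (1423/2160) / (1423/108) = 1/20
check: Δy/Fy = (-3/10) / (-6) = 1/20 ✓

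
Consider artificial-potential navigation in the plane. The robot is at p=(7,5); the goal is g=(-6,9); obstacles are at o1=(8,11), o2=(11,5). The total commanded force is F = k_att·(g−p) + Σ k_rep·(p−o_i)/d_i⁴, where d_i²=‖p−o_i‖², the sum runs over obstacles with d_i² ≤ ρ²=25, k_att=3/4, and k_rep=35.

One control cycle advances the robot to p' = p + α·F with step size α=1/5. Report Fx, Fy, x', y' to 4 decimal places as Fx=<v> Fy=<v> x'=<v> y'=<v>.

Fx=-10.2969 Fy=3.0000 x'=4.9406 y'=5.6000

F_att = 3/4·(g−p) = 3/4·(-13,4) = (-9.7500,3.0000)
o1: d²=37 > ρ²=25 → inactive
o2: d²=16 ≤ ρ²=25; F_rep = 35·(-4,0)/16² = (-0.5469,0.0000)
F = F_att + ΣF_rep = (-10.2969,3.0000)
p' = p + 1/5·F = (4.9406,5.6000)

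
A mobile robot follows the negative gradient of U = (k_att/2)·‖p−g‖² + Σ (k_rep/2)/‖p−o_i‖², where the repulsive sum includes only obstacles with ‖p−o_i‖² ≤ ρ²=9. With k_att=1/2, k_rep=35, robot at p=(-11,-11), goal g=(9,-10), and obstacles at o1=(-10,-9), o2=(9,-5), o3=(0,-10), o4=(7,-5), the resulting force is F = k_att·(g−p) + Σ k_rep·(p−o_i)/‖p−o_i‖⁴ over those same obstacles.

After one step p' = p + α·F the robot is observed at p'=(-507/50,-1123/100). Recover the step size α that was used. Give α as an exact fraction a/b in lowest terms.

F_att = 1/2·(g−p) = 1/2·(20,1) = (10.0000,0.5000)
o1: d²=5 ≤ ρ²=9; F_rep = 35·(-1,-2)/5² = (-1.4000,-2.8000)
o2: d²=436 > ρ²=9 → inactive
o3: d²=122 > ρ²=9 → inactive
o4: d²=360 > ρ²=9 → inactive
F = F_att + ΣF_rep = (8.6000,-2.3000)
Δp = p'−p = (0.8600,-0.2300); α = Δx/Fx = (43/50) / (43/5) = 1/10
check: Δy/Fy = (-23/100) / (-23/10) = 1/10 ✓

α = 1/10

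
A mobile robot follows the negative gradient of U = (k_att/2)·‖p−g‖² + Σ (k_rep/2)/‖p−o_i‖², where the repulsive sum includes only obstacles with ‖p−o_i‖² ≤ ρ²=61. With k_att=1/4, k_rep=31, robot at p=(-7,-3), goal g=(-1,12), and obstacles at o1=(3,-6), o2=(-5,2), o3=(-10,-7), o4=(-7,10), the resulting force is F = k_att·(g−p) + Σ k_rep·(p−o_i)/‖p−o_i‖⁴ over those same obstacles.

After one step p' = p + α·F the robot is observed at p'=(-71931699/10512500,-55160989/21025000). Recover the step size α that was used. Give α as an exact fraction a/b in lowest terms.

α = 1/10

F_att = 1/4·(g−p) = 1/4·(6,15) = (1.5000,3.7500)
o1: d²=109 > ρ²=61 → inactive
o2: d²=29 ≤ ρ²=61; F_rep = 31·(-2,-5)/29² = (-0.0737,-0.1843)
o3: d²=25 ≤ ρ²=61; F_rep = 31·(3,4)/25² = (0.1488,0.1984)
o4: d²=169 > ρ²=61 → inactive
F = F_att + ΣF_rep = (1.5751,3.7641)
Δp = p'−p = (0.1575,0.3764); α = Δx/Fx = (1655801/10512500) / (1655801/1051250) = 1/10
check: Δy/Fy = (7914011/21025000) / (7914011/2102500) = 1/10 ✓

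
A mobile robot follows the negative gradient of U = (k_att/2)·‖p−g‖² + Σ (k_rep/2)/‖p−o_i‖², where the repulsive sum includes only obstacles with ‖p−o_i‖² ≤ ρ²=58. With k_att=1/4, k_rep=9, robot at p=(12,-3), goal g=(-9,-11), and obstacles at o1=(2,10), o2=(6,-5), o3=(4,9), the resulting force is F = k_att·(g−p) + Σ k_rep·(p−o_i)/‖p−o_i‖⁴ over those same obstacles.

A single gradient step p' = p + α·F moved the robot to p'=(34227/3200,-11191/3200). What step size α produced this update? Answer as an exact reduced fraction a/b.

F_att = 1/4·(g−p) = 1/4·(-21,-8) = (-5.2500,-2.0000)
o1: d²=269 > ρ²=58 → inactive
o2: d²=40 ≤ ρ²=58; F_rep = 9·(6,2)/40² = (0.0338,0.0112)
o3: d²=208 > ρ²=58 → inactive
F = F_att + ΣF_rep = (-5.2162,-1.9888)
Δp = p'−p = (-1.3041,-0.4972); α = Δx/Fx = (-4173/3200) / (-4173/800) = 1/4
check: Δy/Fy = (-1591/3200) / (-1591/800) = 1/4 ✓

α = 1/4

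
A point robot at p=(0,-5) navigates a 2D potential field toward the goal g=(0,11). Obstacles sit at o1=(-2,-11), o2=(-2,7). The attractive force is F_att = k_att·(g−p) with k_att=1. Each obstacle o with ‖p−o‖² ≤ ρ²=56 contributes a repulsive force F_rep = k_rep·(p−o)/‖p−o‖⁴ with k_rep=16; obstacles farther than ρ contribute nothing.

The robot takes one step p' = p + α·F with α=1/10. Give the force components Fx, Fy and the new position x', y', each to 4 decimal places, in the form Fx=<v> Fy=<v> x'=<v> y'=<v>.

F_att = 1·(g−p) = 1·(0,16) = (0.0000,16.0000)
o1: d²=40 ≤ ρ²=56; F_rep = 16·(2,6)/40² = (0.0200,0.0600)
o2: d²=148 > ρ²=56 → inactive
F = F_att + ΣF_rep = (0.0200,16.0600)
p' = p + 1/10·F = (0.0020,-3.3940)

Fx=0.0200 Fy=16.0600 x'=0.0020 y'=-3.3940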